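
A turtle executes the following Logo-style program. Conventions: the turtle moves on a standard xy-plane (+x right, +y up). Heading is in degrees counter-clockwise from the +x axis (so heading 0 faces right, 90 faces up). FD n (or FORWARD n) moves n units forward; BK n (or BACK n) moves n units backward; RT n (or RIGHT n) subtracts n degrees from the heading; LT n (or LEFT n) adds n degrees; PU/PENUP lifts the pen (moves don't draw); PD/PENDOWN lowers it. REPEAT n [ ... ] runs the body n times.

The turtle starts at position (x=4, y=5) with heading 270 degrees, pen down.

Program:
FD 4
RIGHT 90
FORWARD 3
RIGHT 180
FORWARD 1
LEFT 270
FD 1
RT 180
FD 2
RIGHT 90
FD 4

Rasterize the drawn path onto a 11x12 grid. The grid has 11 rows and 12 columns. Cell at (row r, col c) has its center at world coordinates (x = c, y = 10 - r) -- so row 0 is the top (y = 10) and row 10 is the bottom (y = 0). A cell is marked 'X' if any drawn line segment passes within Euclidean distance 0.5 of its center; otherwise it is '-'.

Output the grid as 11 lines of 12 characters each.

Segment 0: (4,5) -> (4,1)
Segment 1: (4,1) -> (1,1)
Segment 2: (1,1) -> (2,1)
Segment 3: (2,1) -> (2,0)
Segment 4: (2,0) -> (2,2)
Segment 5: (2,2) -> (6,2)

Answer: ------------
------------
------------
------------
------------
----X-------
----X-------
----X-------
--XXXXX-----
-XXXX-------
--X---------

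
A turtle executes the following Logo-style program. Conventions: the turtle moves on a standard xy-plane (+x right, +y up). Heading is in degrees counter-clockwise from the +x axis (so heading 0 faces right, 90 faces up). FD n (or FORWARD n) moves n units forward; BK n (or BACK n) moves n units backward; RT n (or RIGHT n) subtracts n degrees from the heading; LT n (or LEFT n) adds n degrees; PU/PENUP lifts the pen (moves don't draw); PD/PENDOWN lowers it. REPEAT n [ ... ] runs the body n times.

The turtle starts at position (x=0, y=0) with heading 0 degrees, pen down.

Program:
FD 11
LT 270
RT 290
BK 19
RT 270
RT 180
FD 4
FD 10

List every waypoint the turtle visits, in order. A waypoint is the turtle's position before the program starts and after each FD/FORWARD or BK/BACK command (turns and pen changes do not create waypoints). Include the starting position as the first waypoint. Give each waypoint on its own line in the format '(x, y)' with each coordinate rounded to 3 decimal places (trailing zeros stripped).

Executing turtle program step by step:
Start: pos=(0,0), heading=0, pen down
FD 11: (0,0) -> (11,0) [heading=0, draw]
LT 270: heading 0 -> 270
RT 290: heading 270 -> 340
BK 19: (11,0) -> (-6.854,6.498) [heading=340, draw]
RT 270: heading 340 -> 70
RT 180: heading 70 -> 250
FD 4: (-6.854,6.498) -> (-8.222,2.74) [heading=250, draw]
FD 10: (-8.222,2.74) -> (-11.642,-6.657) [heading=250, draw]
Final: pos=(-11.642,-6.657), heading=250, 4 segment(s) drawn
Waypoints (5 total):
(0, 0)
(11, 0)
(-6.854, 6.498)
(-8.222, 2.74)
(-11.642, -6.657)

Answer: (0, 0)
(11, 0)
(-6.854, 6.498)
(-8.222, 2.74)
(-11.642, -6.657)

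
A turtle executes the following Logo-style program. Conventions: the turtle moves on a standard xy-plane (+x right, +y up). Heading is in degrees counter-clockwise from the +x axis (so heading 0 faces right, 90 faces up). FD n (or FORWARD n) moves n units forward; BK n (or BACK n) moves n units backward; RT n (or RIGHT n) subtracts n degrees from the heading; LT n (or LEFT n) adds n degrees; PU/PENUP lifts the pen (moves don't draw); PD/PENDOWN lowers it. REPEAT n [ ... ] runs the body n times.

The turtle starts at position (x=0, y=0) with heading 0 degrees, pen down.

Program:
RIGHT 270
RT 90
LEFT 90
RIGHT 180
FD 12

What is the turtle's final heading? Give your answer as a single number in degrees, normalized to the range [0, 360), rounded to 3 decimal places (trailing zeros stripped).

Executing turtle program step by step:
Start: pos=(0,0), heading=0, pen down
RT 270: heading 0 -> 90
RT 90: heading 90 -> 0
LT 90: heading 0 -> 90
RT 180: heading 90 -> 270
FD 12: (0,0) -> (0,-12) [heading=270, draw]
Final: pos=(0,-12), heading=270, 1 segment(s) drawn

Answer: 270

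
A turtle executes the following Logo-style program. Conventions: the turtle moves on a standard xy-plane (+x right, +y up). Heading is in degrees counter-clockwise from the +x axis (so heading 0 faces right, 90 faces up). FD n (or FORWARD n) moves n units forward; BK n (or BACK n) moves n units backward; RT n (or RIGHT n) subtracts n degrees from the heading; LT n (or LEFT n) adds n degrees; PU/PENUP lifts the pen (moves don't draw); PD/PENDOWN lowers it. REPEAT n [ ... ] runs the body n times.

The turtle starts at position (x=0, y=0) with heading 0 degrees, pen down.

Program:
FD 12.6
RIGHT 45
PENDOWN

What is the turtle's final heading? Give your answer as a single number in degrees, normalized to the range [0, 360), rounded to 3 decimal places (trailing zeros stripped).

Answer: 315

Derivation:
Executing turtle program step by step:
Start: pos=(0,0), heading=0, pen down
FD 12.6: (0,0) -> (12.6,0) [heading=0, draw]
RT 45: heading 0 -> 315
PD: pen down
Final: pos=(12.6,0), heading=315, 1 segment(s) drawn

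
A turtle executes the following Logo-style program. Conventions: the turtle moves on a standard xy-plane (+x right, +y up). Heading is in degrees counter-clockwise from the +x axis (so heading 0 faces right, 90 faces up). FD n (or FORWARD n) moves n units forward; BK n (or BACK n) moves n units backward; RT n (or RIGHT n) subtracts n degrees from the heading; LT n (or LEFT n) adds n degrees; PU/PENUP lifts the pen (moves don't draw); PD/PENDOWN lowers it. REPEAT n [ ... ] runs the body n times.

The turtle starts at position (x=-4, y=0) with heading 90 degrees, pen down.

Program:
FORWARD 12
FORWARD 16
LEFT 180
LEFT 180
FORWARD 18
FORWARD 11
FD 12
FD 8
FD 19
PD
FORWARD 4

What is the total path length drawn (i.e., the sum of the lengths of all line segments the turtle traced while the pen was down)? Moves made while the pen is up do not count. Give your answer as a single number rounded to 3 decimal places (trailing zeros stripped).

Executing turtle program step by step:
Start: pos=(-4,0), heading=90, pen down
FD 12: (-4,0) -> (-4,12) [heading=90, draw]
FD 16: (-4,12) -> (-4,28) [heading=90, draw]
LT 180: heading 90 -> 270
LT 180: heading 270 -> 90
FD 18: (-4,28) -> (-4,46) [heading=90, draw]
FD 11: (-4,46) -> (-4,57) [heading=90, draw]
FD 12: (-4,57) -> (-4,69) [heading=90, draw]
FD 8: (-4,69) -> (-4,77) [heading=90, draw]
FD 19: (-4,77) -> (-4,96) [heading=90, draw]
PD: pen down
FD 4: (-4,96) -> (-4,100) [heading=90, draw]
Final: pos=(-4,100), heading=90, 8 segment(s) drawn

Segment lengths:
  seg 1: (-4,0) -> (-4,12), length = 12
  seg 2: (-4,12) -> (-4,28), length = 16
  seg 3: (-4,28) -> (-4,46), length = 18
  seg 4: (-4,46) -> (-4,57), length = 11
  seg 5: (-4,57) -> (-4,69), length = 12
  seg 6: (-4,69) -> (-4,77), length = 8
  seg 7: (-4,77) -> (-4,96), length = 19
  seg 8: (-4,96) -> (-4,100), length = 4
Total = 100

Answer: 100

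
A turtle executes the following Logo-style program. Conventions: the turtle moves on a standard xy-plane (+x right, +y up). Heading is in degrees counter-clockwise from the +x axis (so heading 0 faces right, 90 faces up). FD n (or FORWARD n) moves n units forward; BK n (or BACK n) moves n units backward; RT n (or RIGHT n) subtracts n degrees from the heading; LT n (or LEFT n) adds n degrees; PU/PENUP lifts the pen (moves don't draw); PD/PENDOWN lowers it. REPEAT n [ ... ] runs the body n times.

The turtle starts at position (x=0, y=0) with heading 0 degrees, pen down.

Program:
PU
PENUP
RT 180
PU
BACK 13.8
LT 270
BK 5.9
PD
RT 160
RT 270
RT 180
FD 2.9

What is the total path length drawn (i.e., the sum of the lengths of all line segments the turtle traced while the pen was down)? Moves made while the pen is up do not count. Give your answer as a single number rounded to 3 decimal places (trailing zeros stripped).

Executing turtle program step by step:
Start: pos=(0,0), heading=0, pen down
PU: pen up
PU: pen up
RT 180: heading 0 -> 180
PU: pen up
BK 13.8: (0,0) -> (13.8,0) [heading=180, move]
LT 270: heading 180 -> 90
BK 5.9: (13.8,0) -> (13.8,-5.9) [heading=90, move]
PD: pen down
RT 160: heading 90 -> 290
RT 270: heading 290 -> 20
RT 180: heading 20 -> 200
FD 2.9: (13.8,-5.9) -> (11.075,-6.892) [heading=200, draw]
Final: pos=(11.075,-6.892), heading=200, 1 segment(s) drawn

Segment lengths:
  seg 1: (13.8,-5.9) -> (11.075,-6.892), length = 2.9
Total = 2.9

Answer: 2.9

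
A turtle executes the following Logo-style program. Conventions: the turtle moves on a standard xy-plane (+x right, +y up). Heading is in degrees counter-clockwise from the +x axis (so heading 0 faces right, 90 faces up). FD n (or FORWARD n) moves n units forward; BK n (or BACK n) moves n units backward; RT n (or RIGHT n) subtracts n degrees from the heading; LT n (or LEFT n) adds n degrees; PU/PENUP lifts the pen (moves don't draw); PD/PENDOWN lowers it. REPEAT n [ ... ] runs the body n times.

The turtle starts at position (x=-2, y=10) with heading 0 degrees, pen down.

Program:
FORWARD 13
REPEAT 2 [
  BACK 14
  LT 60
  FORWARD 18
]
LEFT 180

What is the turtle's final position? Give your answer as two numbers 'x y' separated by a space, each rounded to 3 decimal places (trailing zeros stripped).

Answer: -10 29.053

Derivation:
Executing turtle program step by step:
Start: pos=(-2,10), heading=0, pen down
FD 13: (-2,10) -> (11,10) [heading=0, draw]
REPEAT 2 [
  -- iteration 1/2 --
  BK 14: (11,10) -> (-3,10) [heading=0, draw]
  LT 60: heading 0 -> 60
  FD 18: (-3,10) -> (6,25.588) [heading=60, draw]
  -- iteration 2/2 --
  BK 14: (6,25.588) -> (-1,13.464) [heading=60, draw]
  LT 60: heading 60 -> 120
  FD 18: (-1,13.464) -> (-10,29.053) [heading=120, draw]
]
LT 180: heading 120 -> 300
Final: pos=(-10,29.053), heading=300, 5 segment(s) drawn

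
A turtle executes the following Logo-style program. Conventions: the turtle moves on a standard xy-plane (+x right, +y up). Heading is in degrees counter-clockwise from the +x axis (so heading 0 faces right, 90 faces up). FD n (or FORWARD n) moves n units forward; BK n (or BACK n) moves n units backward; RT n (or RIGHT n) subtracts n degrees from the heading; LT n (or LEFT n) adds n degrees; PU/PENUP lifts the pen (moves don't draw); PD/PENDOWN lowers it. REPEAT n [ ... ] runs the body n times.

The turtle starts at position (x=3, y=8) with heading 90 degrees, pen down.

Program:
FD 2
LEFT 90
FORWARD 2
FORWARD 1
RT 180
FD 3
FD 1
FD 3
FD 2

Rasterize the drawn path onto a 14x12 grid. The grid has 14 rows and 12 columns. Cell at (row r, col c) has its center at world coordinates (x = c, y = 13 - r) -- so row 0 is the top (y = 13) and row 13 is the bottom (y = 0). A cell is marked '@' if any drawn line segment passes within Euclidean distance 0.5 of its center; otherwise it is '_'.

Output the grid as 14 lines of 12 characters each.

Segment 0: (3,8) -> (3,10)
Segment 1: (3,10) -> (1,10)
Segment 2: (1,10) -> (0,10)
Segment 3: (0,10) -> (3,10)
Segment 4: (3,10) -> (4,10)
Segment 5: (4,10) -> (7,10)
Segment 6: (7,10) -> (9,10)

Answer: ____________
____________
____________
@@@@@@@@@@__
___@________
___@________
____________
____________
____________
____________
____________
____________
____________
____________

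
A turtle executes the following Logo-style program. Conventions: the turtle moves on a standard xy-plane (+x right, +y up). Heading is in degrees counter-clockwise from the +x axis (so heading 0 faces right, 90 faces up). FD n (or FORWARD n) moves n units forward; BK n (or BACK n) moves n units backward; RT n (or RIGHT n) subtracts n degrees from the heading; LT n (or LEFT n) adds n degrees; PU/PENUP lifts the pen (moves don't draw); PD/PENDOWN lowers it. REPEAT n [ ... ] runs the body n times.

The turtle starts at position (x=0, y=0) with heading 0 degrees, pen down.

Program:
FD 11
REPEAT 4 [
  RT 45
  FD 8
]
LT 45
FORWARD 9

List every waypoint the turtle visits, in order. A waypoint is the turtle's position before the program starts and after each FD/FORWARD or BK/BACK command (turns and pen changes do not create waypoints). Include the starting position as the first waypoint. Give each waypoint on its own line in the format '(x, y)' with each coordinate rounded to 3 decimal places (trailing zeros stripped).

Answer: (0, 0)
(11, 0)
(16.657, -5.657)
(16.657, -13.657)
(11, -19.314)
(3, -19.314)
(-3.364, -25.678)

Derivation:
Executing turtle program step by step:
Start: pos=(0,0), heading=0, pen down
FD 11: (0,0) -> (11,0) [heading=0, draw]
REPEAT 4 [
  -- iteration 1/4 --
  RT 45: heading 0 -> 315
  FD 8: (11,0) -> (16.657,-5.657) [heading=315, draw]
  -- iteration 2/4 --
  RT 45: heading 315 -> 270
  FD 8: (16.657,-5.657) -> (16.657,-13.657) [heading=270, draw]
  -- iteration 3/4 --
  RT 45: heading 270 -> 225
  FD 8: (16.657,-13.657) -> (11,-19.314) [heading=225, draw]
  -- iteration 4/4 --
  RT 45: heading 225 -> 180
  FD 8: (11,-19.314) -> (3,-19.314) [heading=180, draw]
]
LT 45: heading 180 -> 225
FD 9: (3,-19.314) -> (-3.364,-25.678) [heading=225, draw]
Final: pos=(-3.364,-25.678), heading=225, 6 segment(s) drawn
Waypoints (7 total):
(0, 0)
(11, 0)
(16.657, -5.657)
(16.657, -13.657)
(11, -19.314)
(3, -19.314)
(-3.364, -25.678)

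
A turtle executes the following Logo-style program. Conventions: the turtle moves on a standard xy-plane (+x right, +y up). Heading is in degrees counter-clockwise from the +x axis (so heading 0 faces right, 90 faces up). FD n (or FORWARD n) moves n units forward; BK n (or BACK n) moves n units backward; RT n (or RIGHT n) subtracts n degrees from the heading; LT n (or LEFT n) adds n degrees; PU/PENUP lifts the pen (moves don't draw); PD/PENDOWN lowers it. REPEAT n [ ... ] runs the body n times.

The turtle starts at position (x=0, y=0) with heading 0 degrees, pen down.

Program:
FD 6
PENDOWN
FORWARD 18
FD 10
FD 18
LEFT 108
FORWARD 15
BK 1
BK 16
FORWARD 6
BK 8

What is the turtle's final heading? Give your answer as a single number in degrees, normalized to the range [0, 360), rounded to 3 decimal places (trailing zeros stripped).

Answer: 108

Derivation:
Executing turtle program step by step:
Start: pos=(0,0), heading=0, pen down
FD 6: (0,0) -> (6,0) [heading=0, draw]
PD: pen down
FD 18: (6,0) -> (24,0) [heading=0, draw]
FD 10: (24,0) -> (34,0) [heading=0, draw]
FD 18: (34,0) -> (52,0) [heading=0, draw]
LT 108: heading 0 -> 108
FD 15: (52,0) -> (47.365,14.266) [heading=108, draw]
BK 1: (47.365,14.266) -> (47.674,13.315) [heading=108, draw]
BK 16: (47.674,13.315) -> (52.618,-1.902) [heading=108, draw]
FD 6: (52.618,-1.902) -> (50.764,3.804) [heading=108, draw]
BK 8: (50.764,3.804) -> (53.236,-3.804) [heading=108, draw]
Final: pos=(53.236,-3.804), heading=108, 9 segment(s) drawn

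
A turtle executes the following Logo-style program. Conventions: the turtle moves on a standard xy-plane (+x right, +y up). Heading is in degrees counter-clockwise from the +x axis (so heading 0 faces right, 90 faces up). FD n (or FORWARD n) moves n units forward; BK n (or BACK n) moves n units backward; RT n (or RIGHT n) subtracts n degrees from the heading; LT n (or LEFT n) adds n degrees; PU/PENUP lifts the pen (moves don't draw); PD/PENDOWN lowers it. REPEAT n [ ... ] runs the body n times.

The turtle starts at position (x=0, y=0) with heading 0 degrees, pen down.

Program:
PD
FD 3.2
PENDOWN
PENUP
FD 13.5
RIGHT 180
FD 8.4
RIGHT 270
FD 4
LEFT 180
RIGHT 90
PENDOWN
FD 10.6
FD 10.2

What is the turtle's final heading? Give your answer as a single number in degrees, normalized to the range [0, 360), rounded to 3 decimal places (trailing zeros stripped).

Executing turtle program step by step:
Start: pos=(0,0), heading=0, pen down
PD: pen down
FD 3.2: (0,0) -> (3.2,0) [heading=0, draw]
PD: pen down
PU: pen up
FD 13.5: (3.2,0) -> (16.7,0) [heading=0, move]
RT 180: heading 0 -> 180
FD 8.4: (16.7,0) -> (8.3,0) [heading=180, move]
RT 270: heading 180 -> 270
FD 4: (8.3,0) -> (8.3,-4) [heading=270, move]
LT 180: heading 270 -> 90
RT 90: heading 90 -> 0
PD: pen down
FD 10.6: (8.3,-4) -> (18.9,-4) [heading=0, draw]
FD 10.2: (18.9,-4) -> (29.1,-4) [heading=0, draw]
Final: pos=(29.1,-4), heading=0, 3 segment(s) drawn

Answer: 0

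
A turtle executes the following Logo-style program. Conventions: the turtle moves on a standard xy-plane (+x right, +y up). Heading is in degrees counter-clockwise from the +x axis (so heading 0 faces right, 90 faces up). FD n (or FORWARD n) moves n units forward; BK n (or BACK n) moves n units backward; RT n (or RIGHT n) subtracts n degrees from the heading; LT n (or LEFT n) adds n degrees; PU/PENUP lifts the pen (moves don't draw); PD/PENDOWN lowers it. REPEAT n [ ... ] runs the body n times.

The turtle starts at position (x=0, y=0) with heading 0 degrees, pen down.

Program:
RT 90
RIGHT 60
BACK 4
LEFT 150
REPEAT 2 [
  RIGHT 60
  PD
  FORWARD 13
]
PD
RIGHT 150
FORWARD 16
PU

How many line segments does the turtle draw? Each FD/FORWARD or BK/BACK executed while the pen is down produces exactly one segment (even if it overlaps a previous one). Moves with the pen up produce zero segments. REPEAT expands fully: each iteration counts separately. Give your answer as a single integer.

Executing turtle program step by step:
Start: pos=(0,0), heading=0, pen down
RT 90: heading 0 -> 270
RT 60: heading 270 -> 210
BK 4: (0,0) -> (3.464,2) [heading=210, draw]
LT 150: heading 210 -> 0
REPEAT 2 [
  -- iteration 1/2 --
  RT 60: heading 0 -> 300
  PD: pen down
  FD 13: (3.464,2) -> (9.964,-9.258) [heading=300, draw]
  -- iteration 2/2 --
  RT 60: heading 300 -> 240
  PD: pen down
  FD 13: (9.964,-9.258) -> (3.464,-20.517) [heading=240, draw]
]
PD: pen down
RT 150: heading 240 -> 90
FD 16: (3.464,-20.517) -> (3.464,-4.517) [heading=90, draw]
PU: pen up
Final: pos=(3.464,-4.517), heading=90, 4 segment(s) drawn
Segments drawn: 4

Answer: 4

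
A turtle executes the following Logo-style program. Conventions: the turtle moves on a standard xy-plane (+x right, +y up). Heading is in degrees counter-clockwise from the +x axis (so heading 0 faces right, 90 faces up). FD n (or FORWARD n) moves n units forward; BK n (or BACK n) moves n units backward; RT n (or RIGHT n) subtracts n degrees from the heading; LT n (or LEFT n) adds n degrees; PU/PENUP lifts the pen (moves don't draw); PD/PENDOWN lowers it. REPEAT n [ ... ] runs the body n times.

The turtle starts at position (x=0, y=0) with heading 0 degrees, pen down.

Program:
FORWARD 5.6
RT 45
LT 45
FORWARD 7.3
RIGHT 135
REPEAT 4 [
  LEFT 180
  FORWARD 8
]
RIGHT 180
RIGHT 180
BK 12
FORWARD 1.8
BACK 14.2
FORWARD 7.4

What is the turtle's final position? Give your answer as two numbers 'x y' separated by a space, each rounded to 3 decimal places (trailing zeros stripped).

Answer: 24.921 12.021

Derivation:
Executing turtle program step by step:
Start: pos=(0,0), heading=0, pen down
FD 5.6: (0,0) -> (5.6,0) [heading=0, draw]
RT 45: heading 0 -> 315
LT 45: heading 315 -> 0
FD 7.3: (5.6,0) -> (12.9,0) [heading=0, draw]
RT 135: heading 0 -> 225
REPEAT 4 [
  -- iteration 1/4 --
  LT 180: heading 225 -> 45
  FD 8: (12.9,0) -> (18.557,5.657) [heading=45, draw]
  -- iteration 2/4 --
  LT 180: heading 45 -> 225
  FD 8: (18.557,5.657) -> (12.9,0) [heading=225, draw]
  -- iteration 3/4 --
  LT 180: heading 225 -> 45
  FD 8: (12.9,0) -> (18.557,5.657) [heading=45, draw]
  -- iteration 4/4 --
  LT 180: heading 45 -> 225
  FD 8: (18.557,5.657) -> (12.9,0) [heading=225, draw]
]
RT 180: heading 225 -> 45
RT 180: heading 45 -> 225
BK 12: (12.9,0) -> (21.385,8.485) [heading=225, draw]
FD 1.8: (21.385,8.485) -> (20.112,7.212) [heading=225, draw]
BK 14.2: (20.112,7.212) -> (30.153,17.253) [heading=225, draw]
FD 7.4: (30.153,17.253) -> (24.921,12.021) [heading=225, draw]
Final: pos=(24.921,12.021), heading=225, 10 segment(s) drawn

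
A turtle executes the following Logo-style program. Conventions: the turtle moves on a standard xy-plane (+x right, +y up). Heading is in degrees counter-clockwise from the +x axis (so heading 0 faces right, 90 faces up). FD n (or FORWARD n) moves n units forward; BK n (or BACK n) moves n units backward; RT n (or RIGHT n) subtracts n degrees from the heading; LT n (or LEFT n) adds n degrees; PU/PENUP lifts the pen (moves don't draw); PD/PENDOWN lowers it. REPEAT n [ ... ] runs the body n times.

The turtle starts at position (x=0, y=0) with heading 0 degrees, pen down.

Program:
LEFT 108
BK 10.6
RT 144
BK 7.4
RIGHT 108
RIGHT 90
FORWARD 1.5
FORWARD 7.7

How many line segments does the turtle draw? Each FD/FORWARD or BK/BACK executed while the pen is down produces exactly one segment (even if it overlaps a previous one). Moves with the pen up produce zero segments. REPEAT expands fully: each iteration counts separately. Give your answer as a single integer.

Executing turtle program step by step:
Start: pos=(0,0), heading=0, pen down
LT 108: heading 0 -> 108
BK 10.6: (0,0) -> (3.276,-10.081) [heading=108, draw]
RT 144: heading 108 -> 324
BK 7.4: (3.276,-10.081) -> (-2.711,-5.732) [heading=324, draw]
RT 108: heading 324 -> 216
RT 90: heading 216 -> 126
FD 1.5: (-2.711,-5.732) -> (-3.593,-4.518) [heading=126, draw]
FD 7.7: (-3.593,-4.518) -> (-8.119,1.711) [heading=126, draw]
Final: pos=(-8.119,1.711), heading=126, 4 segment(s) drawn
Segments drawn: 4

Answer: 4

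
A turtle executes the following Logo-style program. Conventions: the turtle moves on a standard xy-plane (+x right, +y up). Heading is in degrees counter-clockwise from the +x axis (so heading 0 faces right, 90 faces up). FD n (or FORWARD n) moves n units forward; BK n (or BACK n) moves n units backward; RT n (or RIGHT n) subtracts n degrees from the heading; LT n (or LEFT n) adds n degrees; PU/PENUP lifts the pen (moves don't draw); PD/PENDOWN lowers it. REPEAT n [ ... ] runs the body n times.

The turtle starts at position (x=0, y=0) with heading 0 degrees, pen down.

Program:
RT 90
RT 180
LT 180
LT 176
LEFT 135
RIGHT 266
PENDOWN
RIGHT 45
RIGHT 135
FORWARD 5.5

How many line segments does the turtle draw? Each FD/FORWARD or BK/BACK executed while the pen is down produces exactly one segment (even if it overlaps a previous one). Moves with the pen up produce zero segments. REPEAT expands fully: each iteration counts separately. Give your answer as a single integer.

Answer: 1

Derivation:
Executing turtle program step by step:
Start: pos=(0,0), heading=0, pen down
RT 90: heading 0 -> 270
RT 180: heading 270 -> 90
LT 180: heading 90 -> 270
LT 176: heading 270 -> 86
LT 135: heading 86 -> 221
RT 266: heading 221 -> 315
PD: pen down
RT 45: heading 315 -> 270
RT 135: heading 270 -> 135
FD 5.5: (0,0) -> (-3.889,3.889) [heading=135, draw]
Final: pos=(-3.889,3.889), heading=135, 1 segment(s) drawn
Segments drawn: 1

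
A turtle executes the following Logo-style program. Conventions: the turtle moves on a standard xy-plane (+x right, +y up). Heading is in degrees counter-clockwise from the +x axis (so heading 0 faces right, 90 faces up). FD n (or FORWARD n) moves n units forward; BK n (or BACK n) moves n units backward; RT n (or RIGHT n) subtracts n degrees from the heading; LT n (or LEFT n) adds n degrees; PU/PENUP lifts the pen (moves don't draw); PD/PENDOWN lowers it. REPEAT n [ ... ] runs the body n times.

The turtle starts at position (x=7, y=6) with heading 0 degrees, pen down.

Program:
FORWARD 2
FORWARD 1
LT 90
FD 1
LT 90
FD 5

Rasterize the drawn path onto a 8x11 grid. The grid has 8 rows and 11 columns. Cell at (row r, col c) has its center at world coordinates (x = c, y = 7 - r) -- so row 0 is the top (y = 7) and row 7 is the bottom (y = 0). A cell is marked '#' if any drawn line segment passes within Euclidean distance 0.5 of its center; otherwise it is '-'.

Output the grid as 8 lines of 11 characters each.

Answer: -----######
-------####
-----------
-----------
-----------
-----------
-----------
-----------

Derivation:
Segment 0: (7,6) -> (9,6)
Segment 1: (9,6) -> (10,6)
Segment 2: (10,6) -> (10,7)
Segment 3: (10,7) -> (5,7)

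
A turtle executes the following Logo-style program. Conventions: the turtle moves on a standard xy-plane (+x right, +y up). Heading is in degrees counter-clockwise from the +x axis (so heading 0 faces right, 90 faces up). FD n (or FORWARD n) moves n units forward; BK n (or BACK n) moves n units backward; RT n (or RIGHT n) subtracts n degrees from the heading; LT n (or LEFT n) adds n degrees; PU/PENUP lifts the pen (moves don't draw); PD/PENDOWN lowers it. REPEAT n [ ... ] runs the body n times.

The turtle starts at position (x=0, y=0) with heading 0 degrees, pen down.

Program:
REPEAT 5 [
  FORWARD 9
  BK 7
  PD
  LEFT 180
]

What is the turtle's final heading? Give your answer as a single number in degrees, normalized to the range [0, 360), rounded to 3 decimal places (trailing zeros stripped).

Executing turtle program step by step:
Start: pos=(0,0), heading=0, pen down
REPEAT 5 [
  -- iteration 1/5 --
  FD 9: (0,0) -> (9,0) [heading=0, draw]
  BK 7: (9,0) -> (2,0) [heading=0, draw]
  PD: pen down
  LT 180: heading 0 -> 180
  -- iteration 2/5 --
  FD 9: (2,0) -> (-7,0) [heading=180, draw]
  BK 7: (-7,0) -> (0,0) [heading=180, draw]
  PD: pen down
  LT 180: heading 180 -> 0
  -- iteration 3/5 --
  FD 9: (0,0) -> (9,0) [heading=0, draw]
  BK 7: (9,0) -> (2,0) [heading=0, draw]
  PD: pen down
  LT 180: heading 0 -> 180
  -- iteration 4/5 --
  FD 9: (2,0) -> (-7,0) [heading=180, draw]
  BK 7: (-7,0) -> (0,0) [heading=180, draw]
  PD: pen down
  LT 180: heading 180 -> 0
  -- iteration 5/5 --
  FD 9: (0,0) -> (9,0) [heading=0, draw]
  BK 7: (9,0) -> (2,0) [heading=0, draw]
  PD: pen down
  LT 180: heading 0 -> 180
]
Final: pos=(2,0), heading=180, 10 segment(s) drawn

Answer: 180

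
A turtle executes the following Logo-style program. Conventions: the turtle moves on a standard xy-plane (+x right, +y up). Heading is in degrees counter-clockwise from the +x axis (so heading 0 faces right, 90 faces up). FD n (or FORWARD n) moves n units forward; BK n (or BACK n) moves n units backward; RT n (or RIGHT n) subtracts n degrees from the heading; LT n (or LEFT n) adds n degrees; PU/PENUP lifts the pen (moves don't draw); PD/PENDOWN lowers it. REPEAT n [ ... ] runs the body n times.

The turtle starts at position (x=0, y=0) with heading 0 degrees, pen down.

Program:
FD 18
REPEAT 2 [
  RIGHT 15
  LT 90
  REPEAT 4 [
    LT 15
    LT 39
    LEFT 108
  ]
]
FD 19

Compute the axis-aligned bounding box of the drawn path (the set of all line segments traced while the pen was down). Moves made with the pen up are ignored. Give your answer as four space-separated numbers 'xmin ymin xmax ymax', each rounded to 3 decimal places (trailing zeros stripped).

Executing turtle program step by step:
Start: pos=(0,0), heading=0, pen down
FD 18: (0,0) -> (18,0) [heading=0, draw]
REPEAT 2 [
  -- iteration 1/2 --
  RT 15: heading 0 -> 345
  LT 90: heading 345 -> 75
  REPEAT 4 [
    -- iteration 1/4 --
    LT 15: heading 75 -> 90
    LT 39: heading 90 -> 129
    LT 108: heading 129 -> 237
    -- iteration 2/4 --
    LT 15: heading 237 -> 252
    LT 39: heading 252 -> 291
    LT 108: heading 291 -> 39
    -- iteration 3/4 --
    LT 15: heading 39 -> 54
    LT 39: heading 54 -> 93
    LT 108: heading 93 -> 201
    -- iteration 4/4 --
    LT 15: heading 201 -> 216
    LT 39: heading 216 -> 255
    LT 108: heading 255 -> 3
  ]
  -- iteration 2/2 --
  RT 15: heading 3 -> 348
  LT 90: heading 348 -> 78
  REPEAT 4 [
    -- iteration 1/4 --
    LT 15: heading 78 -> 93
    LT 39: heading 93 -> 132
    LT 108: heading 132 -> 240
    -- iteration 2/4 --
    LT 15: heading 240 -> 255
    LT 39: heading 255 -> 294
    LT 108: heading 294 -> 42
    -- iteration 3/4 --
    LT 15: heading 42 -> 57
    LT 39: heading 57 -> 96
    LT 108: heading 96 -> 204
    -- iteration 4/4 --
    LT 15: heading 204 -> 219
    LT 39: heading 219 -> 258
    LT 108: heading 258 -> 6
  ]
]
FD 19: (18,0) -> (36.896,1.986) [heading=6, draw]
Final: pos=(36.896,1.986), heading=6, 2 segment(s) drawn

Segment endpoints: x in {0, 18, 36.896}, y in {0, 1.986}
xmin=0, ymin=0, xmax=36.896, ymax=1.986

Answer: 0 0 36.896 1.986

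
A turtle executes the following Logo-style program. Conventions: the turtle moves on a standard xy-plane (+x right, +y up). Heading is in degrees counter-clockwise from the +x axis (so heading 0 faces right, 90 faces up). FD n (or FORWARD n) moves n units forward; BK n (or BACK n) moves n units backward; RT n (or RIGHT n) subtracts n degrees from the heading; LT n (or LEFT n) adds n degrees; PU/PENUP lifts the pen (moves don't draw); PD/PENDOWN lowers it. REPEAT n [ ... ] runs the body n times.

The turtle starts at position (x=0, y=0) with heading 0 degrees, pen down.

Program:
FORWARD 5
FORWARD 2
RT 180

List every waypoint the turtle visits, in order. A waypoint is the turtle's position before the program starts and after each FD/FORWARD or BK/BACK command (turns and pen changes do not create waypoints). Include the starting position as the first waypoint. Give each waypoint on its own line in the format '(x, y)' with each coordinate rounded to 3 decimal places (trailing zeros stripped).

Executing turtle program step by step:
Start: pos=(0,0), heading=0, pen down
FD 5: (0,0) -> (5,0) [heading=0, draw]
FD 2: (5,0) -> (7,0) [heading=0, draw]
RT 180: heading 0 -> 180
Final: pos=(7,0), heading=180, 2 segment(s) drawn
Waypoints (3 total):
(0, 0)
(5, 0)
(7, 0)

Answer: (0, 0)
(5, 0)
(7, 0)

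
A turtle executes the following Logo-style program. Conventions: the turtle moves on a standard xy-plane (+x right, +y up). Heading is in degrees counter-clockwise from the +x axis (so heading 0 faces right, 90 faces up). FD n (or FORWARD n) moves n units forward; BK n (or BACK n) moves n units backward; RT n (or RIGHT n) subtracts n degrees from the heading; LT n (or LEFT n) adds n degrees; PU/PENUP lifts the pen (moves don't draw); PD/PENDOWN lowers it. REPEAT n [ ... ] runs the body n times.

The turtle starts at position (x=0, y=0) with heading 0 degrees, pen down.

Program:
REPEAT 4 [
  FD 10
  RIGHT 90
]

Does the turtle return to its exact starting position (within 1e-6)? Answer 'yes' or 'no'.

Answer: yes

Derivation:
Executing turtle program step by step:
Start: pos=(0,0), heading=0, pen down
REPEAT 4 [
  -- iteration 1/4 --
  FD 10: (0,0) -> (10,0) [heading=0, draw]
  RT 90: heading 0 -> 270
  -- iteration 2/4 --
  FD 10: (10,0) -> (10,-10) [heading=270, draw]
  RT 90: heading 270 -> 180
  -- iteration 3/4 --
  FD 10: (10,-10) -> (0,-10) [heading=180, draw]
  RT 90: heading 180 -> 90
  -- iteration 4/4 --
  FD 10: (0,-10) -> (0,0) [heading=90, draw]
  RT 90: heading 90 -> 0
]
Final: pos=(0,0), heading=0, 4 segment(s) drawn

Start position: (0, 0)
Final position: (0, 0)
Distance = 0; < 1e-6 -> CLOSED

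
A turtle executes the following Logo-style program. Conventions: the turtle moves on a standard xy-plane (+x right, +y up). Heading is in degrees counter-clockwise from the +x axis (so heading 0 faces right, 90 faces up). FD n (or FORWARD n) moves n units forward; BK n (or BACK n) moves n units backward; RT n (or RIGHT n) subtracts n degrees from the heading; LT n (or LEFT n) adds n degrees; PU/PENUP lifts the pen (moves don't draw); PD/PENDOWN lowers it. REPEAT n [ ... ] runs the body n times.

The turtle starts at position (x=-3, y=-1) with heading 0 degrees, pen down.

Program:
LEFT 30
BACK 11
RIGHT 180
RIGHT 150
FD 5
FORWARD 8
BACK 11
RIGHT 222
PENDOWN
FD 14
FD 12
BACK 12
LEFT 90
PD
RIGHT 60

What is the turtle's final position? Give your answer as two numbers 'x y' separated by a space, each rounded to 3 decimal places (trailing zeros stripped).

Executing turtle program step by step:
Start: pos=(-3,-1), heading=0, pen down
LT 30: heading 0 -> 30
BK 11: (-3,-1) -> (-12.526,-6.5) [heading=30, draw]
RT 180: heading 30 -> 210
RT 150: heading 210 -> 60
FD 5: (-12.526,-6.5) -> (-10.026,-2.17) [heading=60, draw]
FD 8: (-10.026,-2.17) -> (-6.026,4.758) [heading=60, draw]
BK 11: (-6.026,4.758) -> (-11.526,-4.768) [heading=60, draw]
RT 222: heading 60 -> 198
PD: pen down
FD 14: (-11.526,-4.768) -> (-24.841,-9.094) [heading=198, draw]
FD 12: (-24.841,-9.094) -> (-36.254,-12.802) [heading=198, draw]
BK 12: (-36.254,-12.802) -> (-24.841,-9.094) [heading=198, draw]
LT 90: heading 198 -> 288
PD: pen down
RT 60: heading 288 -> 228
Final: pos=(-24.841,-9.094), heading=228, 7 segment(s) drawn

Answer: -24.841 -9.094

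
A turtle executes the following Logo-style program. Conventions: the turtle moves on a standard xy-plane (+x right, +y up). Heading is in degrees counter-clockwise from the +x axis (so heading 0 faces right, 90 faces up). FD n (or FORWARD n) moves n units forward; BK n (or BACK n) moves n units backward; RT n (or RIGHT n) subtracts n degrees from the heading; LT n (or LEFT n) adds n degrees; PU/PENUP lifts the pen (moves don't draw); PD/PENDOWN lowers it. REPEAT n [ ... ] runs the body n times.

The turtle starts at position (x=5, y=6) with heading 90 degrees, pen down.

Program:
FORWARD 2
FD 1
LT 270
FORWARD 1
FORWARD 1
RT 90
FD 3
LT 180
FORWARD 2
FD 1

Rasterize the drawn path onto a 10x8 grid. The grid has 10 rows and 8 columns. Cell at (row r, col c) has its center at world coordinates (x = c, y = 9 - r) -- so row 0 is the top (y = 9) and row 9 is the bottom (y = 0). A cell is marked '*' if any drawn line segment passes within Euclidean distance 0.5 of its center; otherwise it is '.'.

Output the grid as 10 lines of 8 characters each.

Answer: .....***
.....*.*
.....*.*
.....*.*
........
........
........
........
........
........

Derivation:
Segment 0: (5,6) -> (5,8)
Segment 1: (5,8) -> (5,9)
Segment 2: (5,9) -> (6,9)
Segment 3: (6,9) -> (7,9)
Segment 4: (7,9) -> (7,6)
Segment 5: (7,6) -> (7,8)
Segment 6: (7,8) -> (7,9)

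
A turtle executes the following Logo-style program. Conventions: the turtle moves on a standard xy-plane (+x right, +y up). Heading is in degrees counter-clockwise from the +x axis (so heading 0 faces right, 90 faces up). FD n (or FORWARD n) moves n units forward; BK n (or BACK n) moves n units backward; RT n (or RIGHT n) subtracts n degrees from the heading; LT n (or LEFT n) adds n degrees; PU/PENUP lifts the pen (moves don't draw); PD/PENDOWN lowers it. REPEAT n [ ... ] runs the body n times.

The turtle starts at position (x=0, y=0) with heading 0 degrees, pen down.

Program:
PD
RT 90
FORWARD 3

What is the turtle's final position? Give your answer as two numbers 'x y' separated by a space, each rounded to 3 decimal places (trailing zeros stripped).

Executing turtle program step by step:
Start: pos=(0,0), heading=0, pen down
PD: pen down
RT 90: heading 0 -> 270
FD 3: (0,0) -> (0,-3) [heading=270, draw]
Final: pos=(0,-3), heading=270, 1 segment(s) drawn

Answer: 0 -3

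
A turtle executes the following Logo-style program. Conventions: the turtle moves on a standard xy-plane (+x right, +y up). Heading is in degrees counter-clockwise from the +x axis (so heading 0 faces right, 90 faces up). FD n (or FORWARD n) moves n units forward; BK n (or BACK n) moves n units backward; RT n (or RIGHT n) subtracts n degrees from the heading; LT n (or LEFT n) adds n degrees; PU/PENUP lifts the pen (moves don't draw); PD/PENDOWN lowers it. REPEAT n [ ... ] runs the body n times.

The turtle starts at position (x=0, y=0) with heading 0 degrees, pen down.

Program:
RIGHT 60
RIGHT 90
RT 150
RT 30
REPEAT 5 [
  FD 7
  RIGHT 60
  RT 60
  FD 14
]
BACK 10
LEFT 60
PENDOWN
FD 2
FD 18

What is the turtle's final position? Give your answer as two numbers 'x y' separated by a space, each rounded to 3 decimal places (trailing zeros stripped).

Executing turtle program step by step:
Start: pos=(0,0), heading=0, pen down
RT 60: heading 0 -> 300
RT 90: heading 300 -> 210
RT 150: heading 210 -> 60
RT 30: heading 60 -> 30
REPEAT 5 [
  -- iteration 1/5 --
  FD 7: (0,0) -> (6.062,3.5) [heading=30, draw]
  RT 60: heading 30 -> 330
  RT 60: heading 330 -> 270
  FD 14: (6.062,3.5) -> (6.062,-10.5) [heading=270, draw]
  -- iteration 2/5 --
  FD 7: (6.062,-10.5) -> (6.062,-17.5) [heading=270, draw]
  RT 60: heading 270 -> 210
  RT 60: heading 210 -> 150
  FD 14: (6.062,-17.5) -> (-6.062,-10.5) [heading=150, draw]
  -- iteration 3/5 --
  FD 7: (-6.062,-10.5) -> (-12.124,-7) [heading=150, draw]
  RT 60: heading 150 -> 90
  RT 60: heading 90 -> 30
  FD 14: (-12.124,-7) -> (0,0) [heading=30, draw]
  -- iteration 4/5 --
  FD 7: (0,0) -> (6.062,3.5) [heading=30, draw]
  RT 60: heading 30 -> 330
  RT 60: heading 330 -> 270
  FD 14: (6.062,3.5) -> (6.062,-10.5) [heading=270, draw]
  -- iteration 5/5 --
  FD 7: (6.062,-10.5) -> (6.062,-17.5) [heading=270, draw]
  RT 60: heading 270 -> 210
  RT 60: heading 210 -> 150
  FD 14: (6.062,-17.5) -> (-6.062,-10.5) [heading=150, draw]
]
BK 10: (-6.062,-10.5) -> (2.598,-15.5) [heading=150, draw]
LT 60: heading 150 -> 210
PD: pen down
FD 2: (2.598,-15.5) -> (0.866,-16.5) [heading=210, draw]
FD 18: (0.866,-16.5) -> (-14.722,-25.5) [heading=210, draw]
Final: pos=(-14.722,-25.5), heading=210, 13 segment(s) drawn

Answer: -14.722 -25.5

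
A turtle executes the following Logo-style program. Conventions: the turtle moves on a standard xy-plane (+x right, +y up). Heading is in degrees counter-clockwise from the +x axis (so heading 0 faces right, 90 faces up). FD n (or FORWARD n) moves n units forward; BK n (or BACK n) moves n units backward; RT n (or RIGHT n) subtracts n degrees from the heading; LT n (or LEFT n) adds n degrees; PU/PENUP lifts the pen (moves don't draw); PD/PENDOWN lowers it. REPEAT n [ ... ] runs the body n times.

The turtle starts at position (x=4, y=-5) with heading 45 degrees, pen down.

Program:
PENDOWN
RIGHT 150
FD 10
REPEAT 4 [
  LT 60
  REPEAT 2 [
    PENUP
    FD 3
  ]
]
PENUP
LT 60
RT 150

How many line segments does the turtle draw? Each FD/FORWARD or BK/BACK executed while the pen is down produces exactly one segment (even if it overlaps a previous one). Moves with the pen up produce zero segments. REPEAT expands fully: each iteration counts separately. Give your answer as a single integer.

Executing turtle program step by step:
Start: pos=(4,-5), heading=45, pen down
PD: pen down
RT 150: heading 45 -> 255
FD 10: (4,-5) -> (1.412,-14.659) [heading=255, draw]
REPEAT 4 [
  -- iteration 1/4 --
  LT 60: heading 255 -> 315
  REPEAT 2 [
    -- iteration 1/2 --
    PU: pen up
    FD 3: (1.412,-14.659) -> (3.533,-16.781) [heading=315, move]
    -- iteration 2/2 --
    PU: pen up
    FD 3: (3.533,-16.781) -> (5.654,-18.902) [heading=315, move]
  ]
  -- iteration 2/4 --
  LT 60: heading 315 -> 15
  REPEAT 2 [
    -- iteration 1/2 --
    PU: pen up
    FD 3: (5.654,-18.902) -> (8.552,-18.125) [heading=15, move]
    -- iteration 2/2 --
    PU: pen up
    FD 3: (8.552,-18.125) -> (11.45,-17.349) [heading=15, move]
  ]
  -- iteration 3/4 --
  LT 60: heading 15 -> 75
  REPEAT 2 [
    -- iteration 1/2 --
    PU: pen up
    FD 3: (11.45,-17.349) -> (12.226,-14.451) [heading=75, move]
    -- iteration 2/2 --
    PU: pen up
    FD 3: (12.226,-14.451) -> (13.003,-11.553) [heading=75, move]
  ]
  -- iteration 4/4 --
  LT 60: heading 75 -> 135
  REPEAT 2 [
    -- iteration 1/2 --
    PU: pen up
    FD 3: (13.003,-11.553) -> (10.882,-9.432) [heading=135, move]
    -- iteration 2/2 --
    PU: pen up
    FD 3: (10.882,-9.432) -> (8.76,-7.311) [heading=135, move]
  ]
]
PU: pen up
LT 60: heading 135 -> 195
RT 150: heading 195 -> 45
Final: pos=(8.76,-7.311), heading=45, 1 segment(s) drawn
Segments drawn: 1

Answer: 1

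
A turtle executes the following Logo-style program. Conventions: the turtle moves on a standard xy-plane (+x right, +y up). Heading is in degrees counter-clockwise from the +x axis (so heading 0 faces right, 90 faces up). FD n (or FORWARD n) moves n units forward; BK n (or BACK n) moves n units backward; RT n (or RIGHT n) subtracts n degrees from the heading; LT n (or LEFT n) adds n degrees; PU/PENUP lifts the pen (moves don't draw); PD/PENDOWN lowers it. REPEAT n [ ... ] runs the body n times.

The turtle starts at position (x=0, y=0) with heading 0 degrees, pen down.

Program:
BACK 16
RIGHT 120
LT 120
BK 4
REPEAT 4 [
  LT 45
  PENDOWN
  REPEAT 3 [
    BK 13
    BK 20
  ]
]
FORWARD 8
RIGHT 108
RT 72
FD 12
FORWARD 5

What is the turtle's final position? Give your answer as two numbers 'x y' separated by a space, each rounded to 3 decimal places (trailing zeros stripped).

Executing turtle program step by step:
Start: pos=(0,0), heading=0, pen down
BK 16: (0,0) -> (-16,0) [heading=0, draw]
RT 120: heading 0 -> 240
LT 120: heading 240 -> 0
BK 4: (-16,0) -> (-20,0) [heading=0, draw]
REPEAT 4 [
  -- iteration 1/4 --
  LT 45: heading 0 -> 45
  PD: pen down
  REPEAT 3 [
    -- iteration 1/3 --
    BK 13: (-20,0) -> (-29.192,-9.192) [heading=45, draw]
    BK 20: (-29.192,-9.192) -> (-43.335,-23.335) [heading=45, draw]
    -- iteration 2/3 --
    BK 13: (-43.335,-23.335) -> (-52.527,-32.527) [heading=45, draw]
    BK 20: (-52.527,-32.527) -> (-66.669,-46.669) [heading=45, draw]
    -- iteration 3/3 --
    BK 13: (-66.669,-46.669) -> (-75.861,-55.861) [heading=45, draw]
    BK 20: (-75.861,-55.861) -> (-90.004,-70.004) [heading=45, draw]
  ]
  -- iteration 2/4 --
  LT 45: heading 45 -> 90
  PD: pen down
  REPEAT 3 [
    -- iteration 1/3 --
    BK 13: (-90.004,-70.004) -> (-90.004,-83.004) [heading=90, draw]
    BK 20: (-90.004,-83.004) -> (-90.004,-103.004) [heading=90, draw]
    -- iteration 2/3 --
    BK 13: (-90.004,-103.004) -> (-90.004,-116.004) [heading=90, draw]
    BK 20: (-90.004,-116.004) -> (-90.004,-136.004) [heading=90, draw]
    -- iteration 3/3 --
    BK 13: (-90.004,-136.004) -> (-90.004,-149.004) [heading=90, draw]
    BK 20: (-90.004,-149.004) -> (-90.004,-169.004) [heading=90, draw]
  ]
  -- iteration 3/4 --
  LT 45: heading 90 -> 135
  PD: pen down
  REPEAT 3 [
    -- iteration 1/3 --
    BK 13: (-90.004,-169.004) -> (-80.811,-178.196) [heading=135, draw]
    BK 20: (-80.811,-178.196) -> (-66.669,-192.338) [heading=135, draw]
    -- iteration 2/3 --
    BK 13: (-66.669,-192.338) -> (-57.477,-201.53) [heading=135, draw]
    BK 20: (-57.477,-201.53) -> (-43.335,-215.673) [heading=135, draw]
    -- iteration 3/3 --
    BK 13: (-43.335,-215.673) -> (-34.142,-224.865) [heading=135, draw]
    BK 20: (-34.142,-224.865) -> (-20,-239.007) [heading=135, draw]
  ]
  -- iteration 4/4 --
  LT 45: heading 135 -> 180
  PD: pen down
  REPEAT 3 [
    -- iteration 1/3 --
    BK 13: (-20,-239.007) -> (-7,-239.007) [heading=180, draw]
    BK 20: (-7,-239.007) -> (13,-239.007) [heading=180, draw]
    -- iteration 2/3 --
    BK 13: (13,-239.007) -> (26,-239.007) [heading=180, draw]
    BK 20: (26,-239.007) -> (46,-239.007) [heading=180, draw]
    -- iteration 3/3 --
    BK 13: (46,-239.007) -> (59,-239.007) [heading=180, draw]
    BK 20: (59,-239.007) -> (79,-239.007) [heading=180, draw]
  ]
]
FD 8: (79,-239.007) -> (71,-239.007) [heading=180, draw]
RT 108: heading 180 -> 72
RT 72: heading 72 -> 0
FD 12: (71,-239.007) -> (83,-239.007) [heading=0, draw]
FD 5: (83,-239.007) -> (88,-239.007) [heading=0, draw]
Final: pos=(88,-239.007), heading=0, 29 segment(s) drawn

Answer: 88 -239.007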